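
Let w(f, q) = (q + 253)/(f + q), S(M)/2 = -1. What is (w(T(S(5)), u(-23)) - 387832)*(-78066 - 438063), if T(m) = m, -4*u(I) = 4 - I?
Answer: 1401301073709/7 ≈ 2.0019e+11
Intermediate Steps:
S(M) = -2 (S(M) = 2*(-1) = -2)
u(I) = -1 + I/4 (u(I) = -(4 - I)/4 = -1 + I/4)
w(f, q) = (253 + q)/(f + q)
(w(T(S(5)), u(-23)) - 387832)*(-78066 - 438063) = ((253 + (-1 + (¼)*(-23)))/(-2 + (-1 + (¼)*(-23))) - 387832)*(-78066 - 438063) = ((253 + (-1 - 23/4))/(-2 + (-1 - 23/4)) - 387832)*(-516129) = ((253 - 27/4)/(-2 - 27/4) - 387832)*(-516129) = ((985/4)/(-35/4) - 387832)*(-516129) = (-4/35*985/4 - 387832)*(-516129) = (-197/7 - 387832)*(-516129) = -2715021/7*(-516129) = 1401301073709/7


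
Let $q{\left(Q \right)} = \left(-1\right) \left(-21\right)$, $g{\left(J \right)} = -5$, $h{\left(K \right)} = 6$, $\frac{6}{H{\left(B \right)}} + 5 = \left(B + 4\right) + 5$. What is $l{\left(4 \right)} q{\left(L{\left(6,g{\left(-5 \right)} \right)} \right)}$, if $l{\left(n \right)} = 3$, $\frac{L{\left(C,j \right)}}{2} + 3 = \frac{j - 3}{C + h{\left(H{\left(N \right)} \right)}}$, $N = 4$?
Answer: $63$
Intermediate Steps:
$H{\left(B \right)} = \frac{6}{4 + B}$ ($H{\left(B \right)} = \frac{6}{-5 + \left(\left(B + 4\right) + 5\right)} = \frac{6}{-5 + \left(\left(4 + B\right) + 5\right)} = \frac{6}{-5 + \left(9 + B\right)} = \frac{6}{4 + B}$)
$L{\left(C,j \right)} = -6 + \frac{2 \left(-3 + j\right)}{6 + C}$ ($L{\left(C,j \right)} = -6 + 2 \frac{j - 3}{C + 6} = -6 + 2 \frac{-3 + j}{6 + C} = -6 + \frac{2 \left(-3 + j\right)}{6 + C}$)
$q{\left(Q \right)} = 21$
$l{\left(4 \right)} q{\left(L{\left(6,g{\left(-5 \right)} \right)} \right)} = 3 \cdot 21 = 63$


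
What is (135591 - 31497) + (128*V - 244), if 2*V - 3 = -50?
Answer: 100842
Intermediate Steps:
V = -47/2 (V = 3/2 + (½)*(-50) = 3/2 - 25 = -47/2 ≈ -23.500)
(135591 - 31497) + (128*V - 244) = (135591 - 31497) + (128*(-47/2) - 244) = 104094 + (-3008 - 244) = 104094 - 3252 = 100842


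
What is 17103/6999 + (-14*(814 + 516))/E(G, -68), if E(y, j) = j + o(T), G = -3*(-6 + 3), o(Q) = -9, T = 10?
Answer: 6268491/25663 ≈ 244.26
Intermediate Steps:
G = 9 (G = -3*(-3) = 9)
E(y, j) = -9 + j (E(y, j) = j - 9 = -9 + j)
17103/6999 + (-14*(814 + 516))/E(G, -68) = 17103/6999 + (-14*(814 + 516))/(-9 - 68) = 17103*(1/6999) - 14*1330/(-77) = 5701/2333 - 18620*(-1/77) = 5701/2333 + 2660/11 = 6268491/25663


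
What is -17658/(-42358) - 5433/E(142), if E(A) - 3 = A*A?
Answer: 62988936/427116893 ≈ 0.14747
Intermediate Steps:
E(A) = 3 + A² (E(A) = 3 + A*A = 3 + A²)
-17658/(-42358) - 5433/E(142) = -17658/(-42358) - 5433/(3 + 142²) = -17658*(-1/42358) - 5433/(3 + 20164) = 8829/21179 - 5433/20167 = 62988936/427116893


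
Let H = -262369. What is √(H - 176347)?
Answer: 2*I*√109679 ≈ 662.36*I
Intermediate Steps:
√(H - 176347) = √(-262369 - 176347) = √(-438716) = 2*I*√109679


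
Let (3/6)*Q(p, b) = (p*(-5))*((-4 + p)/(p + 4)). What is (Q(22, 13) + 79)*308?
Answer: -293524/13 ≈ -22579.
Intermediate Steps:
Q(p, b) = -10*p*(-4 + p)/(4 + p) (Q(p, b) = 2*((p*(-5))*((-4 + p)/(p + 4))) = 2*((-5*p)*((-4 + p)/(4 + p))) = 2*(-5*p*(-4 + p)/(4 + p)) = -10*p*(-4 + p)/(4 + p))
(Q(22, 13) + 79)*308 = (10*22*(4 - 1*22)/(4 + 22) + 79)*308 = (10*22*(4 - 22)/26 + 79)*308 = (10*22*(1/26)*(-18) + 79)*308 = (-1980/13 + 79)*308 = -953/13*308 = -293524/13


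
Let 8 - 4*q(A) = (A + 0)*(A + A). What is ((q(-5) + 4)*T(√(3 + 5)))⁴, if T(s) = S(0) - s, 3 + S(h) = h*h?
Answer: 16479697/16 + 1456611*√2/2 ≈ 2.0600e+6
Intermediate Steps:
S(h) = -3 + h² (S(h) = -3 + h*h = -3 + h²)
q(A) = 2 - A²/2 (q(A) = 2 - (A + 0)*(A + A)/4 = 2 - A*2*A/4 = 2 - A²/2)
T(s) = -3 - s (T(s) = (-3 + 0²) - s = (-3 + 0) - s = -3 - s)
((q(-5) + 4)*T(√(3 + 5)))⁴ = (((2 - ½*(-5)²) + 4)*(-3 - √(3 + 5)))⁴ = (((2 - ½*25) + 4)*(-3 - √8))⁴ = (((2 - 25/2) + 4)*(-3 - 2*√2))⁴ = ((-21/2 + 4)*(-3 - 2*√2))⁴ = (-13*(-3 - 2*√2)/2)⁴ = (39/2 + 13*√2)⁴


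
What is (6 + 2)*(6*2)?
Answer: 96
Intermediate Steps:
(6 + 2)*(6*2) = 8*12 = 96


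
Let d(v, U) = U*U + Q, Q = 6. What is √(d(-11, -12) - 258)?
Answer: 6*I*√3 ≈ 10.392*I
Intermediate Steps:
d(v, U) = 6 + U² (d(v, U) = U*U + 6 = U² + 6 = 6 + U²)
√(d(-11, -12) - 258) = √((6 + (-12)²) - 258) = √((6 + 144) - 258) = √(150 - 258) = √(-108) = 6*I*√3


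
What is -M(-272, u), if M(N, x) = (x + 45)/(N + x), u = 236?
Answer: 281/36 ≈ 7.8056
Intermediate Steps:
M(N, x) = (45 + x)/(N + x)
-M(-272, u) = -(45 + 236)/(-272 + 236) = -281/(-36) = -(-1)*281/36 = -1*(-281/36) = 281/36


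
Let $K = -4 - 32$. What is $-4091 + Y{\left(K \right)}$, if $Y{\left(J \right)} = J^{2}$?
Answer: $-2795$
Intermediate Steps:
$K = -36$
$-4091 + Y{\left(K \right)} = -4091 + \left(-36\right)^{2} = -4091 + 1296 = -2795$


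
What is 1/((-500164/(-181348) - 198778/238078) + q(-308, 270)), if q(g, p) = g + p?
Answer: -5396871143/194702346928 ≈ -0.027719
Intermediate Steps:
1/((-500164/(-181348) - 198778/238078) + q(-308, 270)) = 1/((-500164/(-181348) - 198778/238078) + (-308 + 270)) = 1/((-500164*(-1/181348) - 198778*1/238078) - 38) = 1/((125041/45337 - 99389/119039) - 38) = 1/(10378756506/5396871143 - 38) = 1/(-194702346928/5396871143) = -5396871143/194702346928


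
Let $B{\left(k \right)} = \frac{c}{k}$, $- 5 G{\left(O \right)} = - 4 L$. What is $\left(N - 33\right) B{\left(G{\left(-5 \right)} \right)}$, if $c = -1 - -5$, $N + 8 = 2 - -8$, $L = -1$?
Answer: $155$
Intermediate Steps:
$N = 2$ ($N = -8 + \left(2 - -8\right) = -8 + \left(2 + 8\right) = -8 + 10 = 2$)
$c = 4$ ($c = -1 + 5 = 4$)
$G{\left(O \right)} = - \frac{4}{5}$ ($G{\left(O \right)} = - \frac{\left(-4\right) \left(-1\right)}{5} = \left(- \frac{1}{5}\right) 4 = - \frac{4}{5}$)
$B{\left(k \right)} = \frac{4}{k}$
$\left(N - 33\right) B{\left(G{\left(-5 \right)} \right)} = \left(2 - 33\right) \frac{4}{- \frac{4}{5}} = - 31 \cdot 4 \left(- \frac{5}{4}\right) = \left(-31\right) \left(-5\right) = 155$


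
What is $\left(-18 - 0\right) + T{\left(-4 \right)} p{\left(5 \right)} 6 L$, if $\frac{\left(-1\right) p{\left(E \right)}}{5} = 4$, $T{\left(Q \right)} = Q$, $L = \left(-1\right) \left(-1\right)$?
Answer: $462$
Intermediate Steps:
$L = 1$
$p{\left(E \right)} = -20$ ($p{\left(E \right)} = \left(-5\right) 4 = -20$)
$\left(-18 - 0\right) + T{\left(-4 \right)} p{\left(5 \right)} 6 L = \left(-18 - 0\right) + \left(-4\right) \left(-20\right) 6 \cdot 1 = \left(-18 + 0\right) + 80 \cdot 6 \cdot 1 = -18 + 480 \cdot 1 = -18 + 480 = 462$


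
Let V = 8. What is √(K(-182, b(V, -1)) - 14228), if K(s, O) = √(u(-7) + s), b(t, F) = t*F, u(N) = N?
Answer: √(-14228 + 3*I*√21) ≈ 0.0576 + 119.28*I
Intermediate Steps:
b(t, F) = F*t
K(s, O) = √(-7 + s)
√(K(-182, b(V, -1)) - 14228) = √(√(-7 - 182) - 14228) = √(√(-189) - 14228) = √(3*I*√21 - 14228) = √(-14228 + 3*I*√21)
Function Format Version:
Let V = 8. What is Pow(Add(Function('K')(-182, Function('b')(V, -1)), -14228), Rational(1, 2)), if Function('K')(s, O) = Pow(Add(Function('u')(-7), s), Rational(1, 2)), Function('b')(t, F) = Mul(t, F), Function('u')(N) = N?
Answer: Pow(Add(-14228, Mul(3, I, Pow(21, Rational(1, 2)))), Rational(1, 2)) ≈ Add(0.0576, Mul(119.28, I))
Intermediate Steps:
Function('b')(t, F) = Mul(F, t)
Function('K')(s, O) = Pow(Add(-7, s), Rational(1, 2))
Pow(Add(Function('K')(-182, Function('b')(V, -1)), -14228), Rational(1, 2)) = Pow(Add(Pow(Add(-7, -182), Rational(1, 2)), -14228), Rational(1, 2)) = Pow(Add(Pow(-189, Rational(1, 2)), -14228), Rational(1, 2)) = Pow(Add(Mul(3, I, Pow(21, Rational(1, 2))), -14228), Rational(1, 2)) = Pow(Add(-14228, Mul(3, I, Pow(21, Rational(1, 2)))), Rational(1, 2))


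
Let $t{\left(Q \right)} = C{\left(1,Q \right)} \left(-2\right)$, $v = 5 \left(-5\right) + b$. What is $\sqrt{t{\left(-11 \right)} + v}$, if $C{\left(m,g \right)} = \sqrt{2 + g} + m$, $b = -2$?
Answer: $\sqrt{-29 - 6 i} \approx 0.55416 - 5.4136 i$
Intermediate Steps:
$v = -27$ ($v = 5 \left(-5\right) - 2 = -25 - 2 = -27$)
$C{\left(m,g \right)} = m + \sqrt{2 + g}$
$t{\left(Q \right)} = -2 - 2 \sqrt{2 + Q}$ ($t{\left(Q \right)} = \left(1 + \sqrt{2 + Q}\right) \left(-2\right) = -2 - 2 \sqrt{2 + Q}$)
$\sqrt{t{\left(-11 \right)} + v} = \sqrt{\left(-2 - 2 \sqrt{2 - 11}\right) - 27} = \sqrt{\left(-2 - 2 \sqrt{-9}\right) - 27} = \sqrt{\left(-2 - 2 \cdot 3 i\right) - 27} = \sqrt{\left(-2 - 6 i\right) - 27} = \sqrt{-29 - 6 i}$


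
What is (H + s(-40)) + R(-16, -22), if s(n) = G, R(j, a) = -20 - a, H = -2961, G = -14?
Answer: -2973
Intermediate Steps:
s(n) = -14
(H + s(-40)) + R(-16, -22) = (-2961 - 14) + (-20 - 1*(-22)) = -2975 + (-20 + 22) = -2975 + 2 = -2973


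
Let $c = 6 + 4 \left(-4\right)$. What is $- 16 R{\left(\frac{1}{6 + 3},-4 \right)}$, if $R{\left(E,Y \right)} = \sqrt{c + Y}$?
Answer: $- 16 i \sqrt{14} \approx - 59.867 i$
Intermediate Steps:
$c = -10$ ($c = 6 - 16 = -10$)
$R{\left(E,Y \right)} = \sqrt{-10 + Y}$
$- 16 R{\left(\frac{1}{6 + 3},-4 \right)} = - 16 \sqrt{-10 - 4} = - 16 \sqrt{-14} = - 16 i \sqrt{14}$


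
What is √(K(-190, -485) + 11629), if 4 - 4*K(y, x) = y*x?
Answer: 39*I*√30/2 ≈ 106.81*I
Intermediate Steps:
K(y, x) = 1 - x*y/4 (K(y, x) = 1 - y*x/4 = 1 - x*y/4)
√(K(-190, -485) + 11629) = √((1 - ¼*(-485)*(-190)) + 11629) = √((1 - 46075/2) + 11629) = √(-46073/2 + 11629) = √(-22815/2) = 39*I*√30/2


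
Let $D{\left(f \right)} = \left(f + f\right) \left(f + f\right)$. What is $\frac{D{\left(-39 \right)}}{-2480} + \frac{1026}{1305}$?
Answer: $- \frac{29973}{17980} \approx -1.667$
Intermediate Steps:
$D{\left(f \right)} = 4 f^{2}$ ($D{\left(f \right)} = 2 f 2 f = 4 f^{2}$)
$\frac{D{\left(-39 \right)}}{-2480} + \frac{1026}{1305} = \frac{4 \left(-39\right)^{2}}{-2480} + \frac{1026}{1305} = 4 \cdot 1521 \left(- \frac{1}{2480}\right) + 1026 \cdot \frac{1}{1305} = 6084 \left(- \frac{1}{2480}\right) + \frac{114}{145} = - \frac{1521}{620} + \frac{114}{145} = - \frac{29973}{17980}$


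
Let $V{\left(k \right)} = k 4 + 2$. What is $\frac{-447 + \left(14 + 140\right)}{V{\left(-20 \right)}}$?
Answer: $\frac{293}{78} \approx 3.7564$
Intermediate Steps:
$V{\left(k \right)} = 2 + 4 k$ ($V{\left(k \right)} = 4 k + 2 = 2 + 4 k$)
$\frac{-447 + \left(14 + 140\right)}{V{\left(-20 \right)}} = \frac{-447 + \left(14 + 140\right)}{2 + 4 \left(-20\right)} = \frac{-447 + 154}{2 - 80} = - \frac{293}{-78} = \left(-293\right) \left(- \frac{1}{78}\right) = \frac{293}{78}$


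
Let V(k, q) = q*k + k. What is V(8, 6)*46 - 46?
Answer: 2530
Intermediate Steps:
V(k, q) = k + k*q (V(k, q) = k*q + k = k + k*q)
V(8, 6)*46 - 46 = (8*(1 + 6))*46 - 46 = (8*7)*46 - 46 = 56*46 - 46 = 2576 - 46 = 2530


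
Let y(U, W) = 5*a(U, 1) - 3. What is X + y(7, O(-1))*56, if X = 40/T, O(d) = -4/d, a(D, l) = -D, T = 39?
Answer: -82952/39 ≈ -2127.0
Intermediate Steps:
y(U, W) = -3 - 5*U (y(U, W) = 5*(-U) - 3 = -5*U - 3 = -3 - 5*U)
X = 40/39 ≈ 1.0256
X + y(7, O(-1))*56 = 40/39 + (-3 - 5*7)*56 = 40/39 + (-3 - 35)*56 = 40/39 - 38*56 = 40/39 - 2128 = -82952/39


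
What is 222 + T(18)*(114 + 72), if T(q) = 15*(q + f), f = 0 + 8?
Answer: 72762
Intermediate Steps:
f = 8
T(q) = 120 + 15*q (T(q) = 15*(q + 8) = 15*(8 + q) = 120 + 15*q)
222 + T(18)*(114 + 72) = 222 + (120 + 15*18)*(114 + 72) = 222 + (120 + 270)*186 = 222 + 390*186 = 222 + 72540 = 72762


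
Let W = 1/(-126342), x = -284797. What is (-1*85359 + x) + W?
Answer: -46766249353/126342 ≈ -3.7016e+5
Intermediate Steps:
W = -1/126342 ≈ -7.9150e-6
(-1*85359 + x) + W = (-1*85359 - 284797) - 1/126342 = (-85359 - 284797) - 1/126342 = -370156 - 1/126342 = -46766249353/126342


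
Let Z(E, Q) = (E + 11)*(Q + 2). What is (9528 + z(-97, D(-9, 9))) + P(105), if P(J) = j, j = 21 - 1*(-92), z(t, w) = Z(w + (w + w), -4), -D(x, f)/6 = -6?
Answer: 9403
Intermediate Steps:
Z(E, Q) = (2 + Q)*(11 + E) (Z(E, Q) = (11 + E)*(2 + Q) = (2 + Q)*(11 + E))
D(x, f) = 36 (D(x, f) = -6*(-6) = 36)
z(t, w) = -22 - 6*w (z(t, w) = 22 + 2*(w + (w + w)) + 11*(-4) + (w + (w + w))*(-4) = 22 + 2*(w + 2*w) - 44 + (w + 2*w)*(-4) = 22 + 2*(3*w) - 44 + (3*w)*(-4) = 22 + 6*w - 44 - 12*w = -22 - 6*w)
j = 113 (j = 21 + 92 = 113)
P(J) = 113
(9528 + z(-97, D(-9, 9))) + P(105) = (9528 + (-22 - 6*36)) + 113 = (9528 + (-22 - 216)) + 113 = (9528 - 238) + 113 = 9290 + 113 = 9403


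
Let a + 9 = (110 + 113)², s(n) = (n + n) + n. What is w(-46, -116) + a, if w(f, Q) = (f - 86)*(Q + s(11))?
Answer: 60676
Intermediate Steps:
s(n) = 3*n (s(n) = 2*n + n = 3*n)
a = 49720 (a = -9 + (110 + 113)² = -9 + 223² = -9 + 49729 = 49720)
w(f, Q) = (-86 + f)*(33 + Q) (w(f, Q) = (f - 86)*(Q + 3*11) = (-86 + f)*(Q + 33) = (-86 + f)*(33 + Q))
w(-46, -116) + a = (-2838 - 86*(-116) + 33*(-46) - 116*(-46)) + 49720 = (-2838 + 9976 - 1518 + 5336) + 49720 = 10956 + 49720 = 60676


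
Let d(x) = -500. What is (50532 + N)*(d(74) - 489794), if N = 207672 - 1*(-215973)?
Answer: -232486138038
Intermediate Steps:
N = 423645 (N = 207672 + 215973 = 423645)
(50532 + N)*(d(74) - 489794) = (50532 + 423645)*(-500 - 489794) = 474177*(-490294) = -232486138038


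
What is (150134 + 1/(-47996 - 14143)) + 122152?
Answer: 16919579753/62139 ≈ 2.7229e+5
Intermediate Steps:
(150134 + 1/(-47996 - 14143)) + 122152 = (150134 + 1/(-62139)) + 122152 = (150134 - 1/62139) + 122152 = 9329176625/62139 + 122152 = 16919579753/62139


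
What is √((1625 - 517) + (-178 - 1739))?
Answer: I*√809 ≈ 28.443*I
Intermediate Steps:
√((1625 - 517) + (-178 - 1739)) = √(1108 - 1917) = √(-809) = I*√809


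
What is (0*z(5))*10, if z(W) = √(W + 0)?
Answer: 0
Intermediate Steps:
z(W) = √W
(0*z(5))*10 = (0*√5)*10 = 0*10 = 0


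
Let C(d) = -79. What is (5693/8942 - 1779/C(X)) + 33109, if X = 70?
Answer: 23405151127/706418 ≈ 33132.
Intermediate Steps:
(5693/8942 - 1779/C(X)) + 33109 = (5693/8942 - 1779/(-79)) + 33109 = (5693*(1/8942) - 1779*(-1/79)) + 33109 = (5693/8942 + 1779/79) + 33109 = 16357565/706418 + 33109 = 23405151127/706418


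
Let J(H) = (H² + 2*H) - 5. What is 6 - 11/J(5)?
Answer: 169/30 ≈ 5.6333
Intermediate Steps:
J(H) = -5 + H² + 2*H
6 - 11/J(5) = 6 - 11/(-5 + 5² + 2*5) = 6 - 11/(-5 + 25 + 10) = 6 - 11/30 = 169/30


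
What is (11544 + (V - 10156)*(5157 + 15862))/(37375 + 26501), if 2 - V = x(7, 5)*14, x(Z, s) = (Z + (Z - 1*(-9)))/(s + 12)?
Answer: -908707403/271473 ≈ -3347.3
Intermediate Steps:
x(Z, s) = (9 + 2*Z)/(12 + s) (x(Z, s) = (Z + (Z + 9))/(12 + s) = (Z + (9 + Z))/(12 + s) = (9 + 2*Z)/(12 + s))
V = -288/17 (V = 2 - (9 + 2*7)/(12 + 5)*14 = 2 - (9 + 14)/17*14 = 2 - (1/17)*23*14 = 2 - 23*14/17 = 2 - 1*322/17 = 2 - 322/17 = -288/17 ≈ -16.941)
(11544 + (V - 10156)*(5157 + 15862))/(37375 + 26501) = (11544 + (-288/17 - 10156)*(5157 + 15862))/(37375 + 26501) = (11544 - 172940/17*21019)/63876 = (11544 - 3635025860/17)*(1/63876) = -3634829612/17*1/63876 = -908707403/271473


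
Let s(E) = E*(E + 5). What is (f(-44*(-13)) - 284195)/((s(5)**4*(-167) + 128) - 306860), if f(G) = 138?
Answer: 284057/1044056732 ≈ 0.00027207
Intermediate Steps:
s(E) = E*(5 + E)
(f(-44*(-13)) - 284195)/((s(5)**4*(-167) + 128) - 306860) = (138 - 284195)/(((5*(5 + 5))**4*(-167) + 128) - 306860) = -284057/(((5*10)**4*(-167) + 128) - 306860) = -284057/((50**4*(-167) + 128) - 306860) = -284057/((6250000*(-167) + 128) - 306860) = -284057/((-1043750000 + 128) - 306860) = -284057/(-1043749872 - 306860) = -284057/(-1044056732) = -284057*(-1/1044056732) = 284057/1044056732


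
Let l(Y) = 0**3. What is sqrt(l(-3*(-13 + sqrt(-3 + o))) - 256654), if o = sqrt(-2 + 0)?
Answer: I*sqrt(256654) ≈ 506.61*I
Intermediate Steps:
o = I*sqrt(2) (o = sqrt(-2) = I*sqrt(2) ≈ 1.4142*I)
l(Y) = 0
sqrt(l(-3*(-13 + sqrt(-3 + o))) - 256654) = sqrt(0 - 256654) = sqrt(-256654) = I*sqrt(256654)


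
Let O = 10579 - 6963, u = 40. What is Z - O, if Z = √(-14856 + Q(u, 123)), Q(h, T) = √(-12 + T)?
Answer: -3616 + I*√(14856 - √111) ≈ -3616.0 + 121.84*I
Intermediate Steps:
Z = √(-14856 + √111) (Z = √(-14856 + √(-12 + 123)) = √(-14856 + √111) ≈ 121.84*I)
O = 3616
Z - O = √(-14856 + √111) - 1*3616 = √(-14856 + √111) - 3616 = -3616 + √(-14856 + √111)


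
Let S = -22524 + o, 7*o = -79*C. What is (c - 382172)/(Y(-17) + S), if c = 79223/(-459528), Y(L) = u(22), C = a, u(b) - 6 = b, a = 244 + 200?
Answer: 1229331698273/88481197344 ≈ 13.894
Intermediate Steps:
a = 444
u(b) = 6 + b
C = 444
Y(L) = 28 (Y(L) = 6 + 22 = 28)
c = -79223/459528 (c = 79223*(-1/459528) = -79223/459528 ≈ -0.17240)
o = -35076/7 (o = (-79*444)/7 = (⅐)*(-35076) = -35076/7 ≈ -5010.9)
S = -192744/7 (S = -22524 - 35076/7 = -192744/7 ≈ -27535.)
(c - 382172)/(Y(-17) + S) = (-79223/459528 - 382172)/(28 - 192744/7) = -175618814039/(459528*(-192548/7)) = -175618814039/459528*(-7/192548) = 1229331698273/88481197344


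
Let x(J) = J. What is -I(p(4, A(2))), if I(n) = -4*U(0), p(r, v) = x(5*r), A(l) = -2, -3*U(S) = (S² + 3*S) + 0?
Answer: 0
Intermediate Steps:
U(S) = -S - S²/3 (U(S) = -((S² + 3*S) + 0)/3 = -(S² + 3*S)/3 = -S - S²/3)
p(r, v) = 5*r
I(n) = 0 (I(n) = -(-4)*0*(3 + 0)/3 = -(-4)*0*3/3 = -4*0 = 0)
-I(p(4, A(2))) = -1*0 = 0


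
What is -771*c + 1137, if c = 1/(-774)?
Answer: 293603/258 ≈ 1138.0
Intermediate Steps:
c = -1/774 ≈ -0.0012920
-771*c + 1137 = -771*(-1/774) + 1137 = 257/258 + 1137 = 293603/258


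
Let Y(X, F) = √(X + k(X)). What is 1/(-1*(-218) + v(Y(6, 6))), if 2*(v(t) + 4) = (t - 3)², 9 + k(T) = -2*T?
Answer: I/(3*√15 + 211*I) ≈ 0.004725 + 0.00026019*I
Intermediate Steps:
k(T) = -9 - 2*T
Y(X, F) = √(-9 - X) (Y(X, F) = √(X + (-9 - 2*X)) = √(-9 - X))
v(t) = -4 + (-3 + t)²/2 (v(t) = -4 + (t - 3)²/2 = -4 + (-3 + t)²/2)
1/(-1*(-218) + v(Y(6, 6))) = 1/(-1*(-218) + (-4 + (-3 + √(-9 - 1*6))²/2)) = 1/(218 + (-4 + (-3 + √(-9 - 6))²/2)) = 1/(218 + (-4 + (-3 + √(-15))²/2)) = 1/(218 + (-4 + (-3 + I*√15)²/2)) = 1/(214 + (-3 + I*√15)²/2)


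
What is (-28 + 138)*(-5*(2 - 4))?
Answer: 1100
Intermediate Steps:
(-28 + 138)*(-5*(2 - 4)) = 110*(-5*(-2)) = 110*10 = 1100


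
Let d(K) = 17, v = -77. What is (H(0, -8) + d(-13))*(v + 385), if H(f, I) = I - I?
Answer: 5236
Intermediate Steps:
H(f, I) = 0
(H(0, -8) + d(-13))*(v + 385) = (0 + 17)*(-77 + 385) = 17*308 = 5236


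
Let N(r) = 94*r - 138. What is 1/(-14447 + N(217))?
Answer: 1/5813 ≈ 0.00017203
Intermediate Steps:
N(r) = -138 + 94*r
1/(-14447 + N(217)) = 1/(-14447 + (-138 + 94*217)) = 1/(-14447 + (-138 + 20398)) = 1/(-14447 + 20260) = 1/5813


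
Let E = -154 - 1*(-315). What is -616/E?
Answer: -88/23 ≈ -3.8261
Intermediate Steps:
E = 161 (E = -154 + 315 = 161)
-616/E = -616/161 = -616*1/161 = -88/23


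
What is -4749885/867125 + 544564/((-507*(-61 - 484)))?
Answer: -44050297/12560925 ≈ -3.5069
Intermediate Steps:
-4749885/867125 + 544564/((-507*(-61 - 484))) = -4749885*1/867125 + 544564/((-507*(-545))) = -135711/24775 + 544564/276315 = -135711/24775 + 544564*(1/276315) = -135711/24775 + 4996/2535 = -44050297/12560925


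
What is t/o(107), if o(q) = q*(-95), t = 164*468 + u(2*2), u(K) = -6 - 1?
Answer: -15349/2033 ≈ -7.5499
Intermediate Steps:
u(K) = -7
t = 76745 (t = 164*468 - 7 = 76752 - 7 = 76745)
o(q) = -95*q
t/o(107) = 76745/((-95*107)) = 76745/(-10165) = 76745*(-1/10165) = -15349/2033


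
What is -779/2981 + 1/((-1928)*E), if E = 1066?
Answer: -1601041173/6126694288 ≈ -0.26132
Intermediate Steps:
-779/2981 + 1/((-1928)*E) = -779/2981 + 1/(-1928*1066) = -779*1/2981 - 1/1928*1/1066 = -779/2981 - 1/2055248 = -1601041173/6126694288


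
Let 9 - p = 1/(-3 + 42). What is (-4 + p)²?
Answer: 37636/1521 ≈ 24.744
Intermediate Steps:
p = 350/39 (p = 9 - 1/(-3 + 42) = 9 - 1/39 = 350/39 ≈ 8.9744)
(-4 + p)² = (-4 + 350/39)² = (194/39)² = 37636/1521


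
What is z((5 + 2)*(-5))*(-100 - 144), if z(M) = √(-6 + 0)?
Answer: -244*I*√6 ≈ -597.68*I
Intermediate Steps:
z(M) = I*√6 (z(M) = √(-6) = I*√6)
z((5 + 2)*(-5))*(-100 - 144) = (I*√6)*(-100 - 144) = (I*√6)*(-244) = -244*I*√6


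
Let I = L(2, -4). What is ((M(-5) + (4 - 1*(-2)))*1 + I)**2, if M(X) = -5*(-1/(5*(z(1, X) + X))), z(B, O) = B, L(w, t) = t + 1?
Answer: 121/16 ≈ 7.5625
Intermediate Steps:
L(w, t) = 1 + t
I = -3 (I = 1 - 4 = -3)
M(X) = -5/(-5 - 5*X) (M(X) = -5*(-1/(5*(1 + X))) = -5/(-5 - 5*X))
((M(-5) + (4 - 1*(-2)))*1 + I)**2 = ((1/(1 - 5) + (4 - 1*(-2)))*1 - 3)**2 = ((1/(-4) + (4 + 2))*1 - 3)**2 = ((-1/4 + 6)*1 - 3)**2 = ((23/4)*1 - 3)**2 = (23/4 - 3)**2 = (11/4)**2 = 121/16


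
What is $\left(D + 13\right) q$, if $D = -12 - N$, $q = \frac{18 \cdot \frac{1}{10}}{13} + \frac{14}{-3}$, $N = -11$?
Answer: $- \frac{3532}{65} \approx -54.338$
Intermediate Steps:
$q = - \frac{883}{195}$ ($q = 18 \cdot \frac{1}{10} \cdot \frac{1}{13} + 14 \left(- \frac{1}{3}\right) = \frac{9}{5} \cdot \frac{1}{13} - \frac{14}{3} = \frac{9}{65} - \frac{14}{3} = - \frac{883}{195} \approx -4.5282$)
$D = -1$ ($D = -12 - -11 = -12 + 11 = -1$)
$\left(D + 13\right) q = \left(-1 + 13\right) \left(- \frac{883}{195}\right) = 12 \left(- \frac{883}{195}\right) = - \frac{3532}{65}$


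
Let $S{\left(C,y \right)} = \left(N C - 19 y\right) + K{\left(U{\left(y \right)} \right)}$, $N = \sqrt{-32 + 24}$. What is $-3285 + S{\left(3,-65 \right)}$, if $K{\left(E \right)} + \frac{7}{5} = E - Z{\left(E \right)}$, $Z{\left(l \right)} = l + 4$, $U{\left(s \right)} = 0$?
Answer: $- \frac{10277}{5} + 6 i \sqrt{2} \approx -2055.4 + 8.4853 i$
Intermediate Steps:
$Z{\left(l \right)} = 4 + l$
$N = 2 i \sqrt{2}$ ($N = \sqrt{-8} = 2 i \sqrt{2} \approx 2.8284 i$)
$K{\left(E \right)} = - \frac{27}{5}$ ($K{\left(E \right)} = - \frac{7}{5} + \left(E - \left(4 + E\right)\right) = - \frac{7}{5} - 4 = - \frac{27}{5}$)
$S{\left(C,y \right)} = - \frac{27}{5} - 19 y + 2 i C \sqrt{2}$ ($S{\left(C,y \right)} = \left(2 i \sqrt{2} C - 19 y\right) - \frac{27}{5} = \left(2 i C \sqrt{2} - 19 y\right) - \frac{27}{5} = \left(- 19 y + 2 i C \sqrt{2}\right) - \frac{27}{5} = - \frac{27}{5} - 19 y + 2 i C \sqrt{2}$)
$-3285 + S{\left(3,-65 \right)} = -3285 - \left(- \frac{6148}{5} - 2 i 3 \sqrt{2}\right) = -3285 + \left(- \frac{27}{5} + 1235 + 6 i \sqrt{2}\right) = -3285 + \left(\frac{6148}{5} + 6 i \sqrt{2}\right) = - \frac{10277}{5} + 6 i \sqrt{2}$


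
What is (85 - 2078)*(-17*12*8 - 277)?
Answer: 3804637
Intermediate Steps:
(85 - 2078)*(-17*12*8 - 277) = -1993*(-204*8 - 277) = -1993*(-1632 - 277) = -1993*(-1909) = 3804637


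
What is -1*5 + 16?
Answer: 11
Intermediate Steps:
-1*5 + 16 = -5 + 16 = 11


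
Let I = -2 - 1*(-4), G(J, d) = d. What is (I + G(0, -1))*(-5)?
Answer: -5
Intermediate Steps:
I = 2 (I = -2 + 4 = 2)
(I + G(0, -1))*(-5) = (2 - 1)*(-5) = 1*(-5) = -5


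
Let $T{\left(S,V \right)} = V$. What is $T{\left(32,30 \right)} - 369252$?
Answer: $-369222$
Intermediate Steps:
$T{\left(32,30 \right)} - 369252 = 30 - 369252 = -369222$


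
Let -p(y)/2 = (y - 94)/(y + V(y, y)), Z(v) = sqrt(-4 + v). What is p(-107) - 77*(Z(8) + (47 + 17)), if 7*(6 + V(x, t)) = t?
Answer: -2283225/449 ≈ -5085.1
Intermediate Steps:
V(x, t) = -6 + t/7
p(y) = -2*(-94 + y)/(-6 + 8*y/7) (p(y) = -2*(y - 94)/(y + (-6 + y/7)) = -2*(-94 + y)/(-6 + 8*y/7))
p(-107) - 77*(Z(8) + (47 + 17)) = 7*(94 - 1*(-107))/(-21 + 4*(-107)) - 77*(sqrt(-4 + 8) + (47 + 17)) = 7*(94 + 107)/(-21 - 428) - 77*(sqrt(4) + 64) = 7*201/(-449) - 77*(2 + 64) = 7*(-1/449)*201 - 77*66 = -1407/449 - 1*5082 = -1407/449 - 5082 = -2283225/449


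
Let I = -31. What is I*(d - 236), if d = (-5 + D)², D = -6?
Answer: 3565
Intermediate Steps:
d = 121 (d = (-5 - 6)² = (-11)² = 121)
I*(d - 236) = -31*(121 - 236) = -31*(-115) = 3565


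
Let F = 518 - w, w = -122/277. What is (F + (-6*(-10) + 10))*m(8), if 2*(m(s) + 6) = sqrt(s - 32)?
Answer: -977988/277 + 162998*I*sqrt(6)/277 ≈ -3530.6 + 1441.4*I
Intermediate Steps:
w = -122/277 (w = -122*1/277 = -122/277 ≈ -0.44043)
F = 143608/277 (F = 518 - 1*(-122/277) = 518 + 122/277 = 143608/277 ≈ 518.44)
m(s) = -6 + sqrt(-32 + s)/2 (m(s) = -6 + sqrt(s - 32)/2 = -6 + sqrt(-32 + s)/2)
(F + (-6*(-10) + 10))*m(8) = (143608/277 + (-6*(-10) + 10))*(-6 + sqrt(-32 + 8)/2) = (143608/277 + (60 + 10))*(-6 + sqrt(-24)/2) = (143608/277 + 70)*(-6 + (2*I*sqrt(6))/2) = 162998*(-6 + I*sqrt(6))/277 = -977988/277 + 162998*I*sqrt(6)/277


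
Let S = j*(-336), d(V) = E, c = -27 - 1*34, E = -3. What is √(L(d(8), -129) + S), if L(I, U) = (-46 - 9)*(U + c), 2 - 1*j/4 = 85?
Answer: √122002 ≈ 349.29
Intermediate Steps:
j = -332 (j = 8 - 4*85 = 8 - 340 = -332)
c = -61 (c = -27 - 34 = -61)
d(V) = -3
S = 111552 (S = -332*(-336) = 111552)
L(I, U) = 3355 - 55*U (L(I, U) = (-46 - 9)*(U - 61) = -55*(-61 + U) = 3355 - 55*U)
√(L(d(8), -129) + S) = √((3355 - 55*(-129)) + 111552) = √((3355 + 7095) + 111552) = √(10450 + 111552) = √122002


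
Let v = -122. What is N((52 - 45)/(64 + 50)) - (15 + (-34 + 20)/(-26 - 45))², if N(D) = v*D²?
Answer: -7580305567/32756418 ≈ -231.41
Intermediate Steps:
N(D) = -122*D²
N((52 - 45)/(64 + 50)) - (15 + (-34 + 20)/(-26 - 45))² = -122*(52 - 45)²/(64 + 50)² - (15 + (-34 + 20)/(-26 - 45))² = -122*(7/114)² - (15 - 14/(-71))² = -122*(7*(1/114))² - (15 - 14*(-1/71))² = -122*(7/114)² - (15 + 14/71)² = -122*49/12996 - (1079/71)² = -2989/6498 - 1*1164241/5041 = -2989/6498 - 1164241/5041 = -7580305567/32756418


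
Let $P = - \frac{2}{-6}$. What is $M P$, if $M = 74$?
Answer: $\frac{74}{3} \approx 24.667$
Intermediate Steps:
$P = \frac{1}{3}$ ($P = \left(-2\right) \left(- \frac{1}{6}\right) = \frac{1}{3} \approx 0.33333$)
$M P = 74 \cdot \frac{1}{3} = \frac{74}{3}$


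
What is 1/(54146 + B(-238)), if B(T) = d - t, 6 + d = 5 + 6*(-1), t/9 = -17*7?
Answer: 1/55210 ≈ 1.8113e-5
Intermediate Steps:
t = -1071 (t = 9*(-17*7) = 9*(-119) = -1071)
d = -7 (d = -6 + (5 + 6*(-1)) = -6 + (5 - 6) = -6 - 1 = -7)
B(T) = 1064 (B(T) = -7 - 1*(-1071) = -7 + 1071 = 1064)
1/(54146 + B(-238)) = 1/(54146 + 1064) = 1/55210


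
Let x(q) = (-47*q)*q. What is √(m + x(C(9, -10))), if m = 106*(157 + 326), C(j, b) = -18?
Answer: √35970 ≈ 189.66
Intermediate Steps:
m = 51198 (m = 106*483 = 51198)
x(q) = -47*q²
√(m + x(C(9, -10))) = √(51198 - 47*(-18)²) = √(51198 - 47*324) = √(51198 - 15228) = √35970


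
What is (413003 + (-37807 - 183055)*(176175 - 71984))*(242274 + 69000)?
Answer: -7162856636710086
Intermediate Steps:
(413003 + (-37807 - 183055)*(176175 - 71984))*(242274 + 69000) = (413003 - 220862*104191)*311274 = (413003 - 23011832642)*311274 = -23011419639*311274 = -7162856636710086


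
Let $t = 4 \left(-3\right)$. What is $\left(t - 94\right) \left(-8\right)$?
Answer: $848$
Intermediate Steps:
$t = -12$
$\left(t - 94\right) \left(-8\right) = \left(-12 - 94\right) \left(-8\right) = \left(-106\right) \left(-8\right) = 848$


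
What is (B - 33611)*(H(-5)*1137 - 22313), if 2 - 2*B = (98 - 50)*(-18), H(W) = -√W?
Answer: 740300714 + 37723386*I*√5 ≈ 7.403e+8 + 8.4352e+7*I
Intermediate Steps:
B = 433 (B = 1 - (98 - 50)*(-18)/2 = 1 - 24*(-18) = 1 - ½*(-864) = 1 + 432 = 433)
(B - 33611)*(H(-5)*1137 - 22313) = (433 - 33611)*(-√(-5)*1137 - 22313) = -33178*(-I*√5*1137 - 22313) = -33178*(-1137*I*√5 - 22313) = -33178*(-22313 - 1137*I*√5) = 740300714 + 37723386*I*√5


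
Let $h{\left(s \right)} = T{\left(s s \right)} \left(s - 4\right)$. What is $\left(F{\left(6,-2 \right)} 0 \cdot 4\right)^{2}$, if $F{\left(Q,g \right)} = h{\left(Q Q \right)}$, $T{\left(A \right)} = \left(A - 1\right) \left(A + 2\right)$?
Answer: $0$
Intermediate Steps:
$T{\left(A \right)} = \left(-1 + A\right) \left(2 + A\right)$
$h{\left(s \right)} = \left(-4 + s\right) \left(-2 + s^{2} + s^{4}\right)$ ($h{\left(s \right)} = \left(-2 + s s + \left(s s\right)^{2}\right) \left(s - 4\right) = \left(-2 + s^{2} + \left(s^{2}\right)^{2}\right) \left(-4 + s\right) = \left(-2 + s^{2} + s^{4}\right) \left(-4 + s\right) = \left(-4 + s\right) \left(-2 + s^{2} + s^{4}\right)$)
$F{\left(Q,g \right)} = \left(-4 + Q^{2}\right) \left(-2 + Q^{4} + Q^{8}\right)$ ($F{\left(Q,g \right)} = \left(-4 + Q Q\right) \left(-2 + \left(Q Q\right)^{2} + \left(Q Q\right)^{4}\right) = \left(-4 + Q^{2}\right) \left(-2 + \left(Q^{2}\right)^{2} + \left(Q^{2}\right)^{4}\right) = \left(-4 + Q^{2}\right) \left(-2 + Q^{4} + Q^{8}\right)$)
$\left(F{\left(6,-2 \right)} 0 \cdot 4\right)^{2} = \left(\left(-4 + 6^{2}\right) \left(-2 + 6^{4} + 6^{8}\right) 0 \cdot 4\right)^{2} = \left(\left(-4 + 36\right) \left(-2 + 1296 + 1679616\right) 0 \cdot 4\right)^{2} = \left(32 \cdot 1680910 \cdot 0 \cdot 4\right)^{2} = \left(53789120 \cdot 0 \cdot 4\right)^{2} = \left(0 \cdot 4\right)^{2} = 0^{2} = 0$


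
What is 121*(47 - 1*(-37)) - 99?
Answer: 10065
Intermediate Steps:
121*(47 - 1*(-37)) - 99 = 121*(47 + 37) - 99 = 121*84 - 99 = 10164 - 99 = 10065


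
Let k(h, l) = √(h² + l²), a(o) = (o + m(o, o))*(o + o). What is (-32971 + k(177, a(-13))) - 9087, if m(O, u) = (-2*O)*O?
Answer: -42058 + 3*√9257245 ≈ -32930.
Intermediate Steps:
m(O, u) = -2*O²
a(o) = 2*o*(o - 2*o²) (a(o) = (o - 2*o²)*(o + o) = (o - 2*o²)*(2*o) = 2*o*(o - 2*o²))
(-32971 + k(177, a(-13))) - 9087 = (-32971 + √(177² + ((-13)²*(2 - 4*(-13)))²)) - 9087 = (-32971 + √(31329 + (169*(2 + 52))²)) - 9087 = (-32971 + √(31329 + (169*54)²)) - 9087 = (-32971 + √(31329 + 9126²)) - 9087 = (-32971 + √(31329 + 83283876)) - 9087 = (-32971 + √83315205) - 9087 = (-32971 + 3*√9257245) - 9087 = -42058 + 3*√9257245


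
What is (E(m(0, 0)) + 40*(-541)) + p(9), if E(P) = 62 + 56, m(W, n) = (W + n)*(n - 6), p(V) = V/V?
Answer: -21521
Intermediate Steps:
p(V) = 1
m(W, n) = (-6 + n)*(W + n) (m(W, n) = (W + n)*(-6 + n) = (-6 + n)*(W + n))
E(P) = 118
(E(m(0, 0)) + 40*(-541)) + p(9) = (118 + 40*(-541)) + 1 = (118 - 21640) + 1 = -21522 + 1 = -21521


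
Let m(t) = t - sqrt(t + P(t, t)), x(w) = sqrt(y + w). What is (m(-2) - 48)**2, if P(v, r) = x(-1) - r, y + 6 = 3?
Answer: 2600 + 102*I ≈ 2600.0 + 102.0*I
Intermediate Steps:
y = -3 (y = -6 + 3 = -3)
x(w) = sqrt(-3 + w)
P(v, r) = -r + 2*I (P(v, r) = sqrt(-3 - 1) - r = sqrt(-4) - r = 2*I - r = -r + 2*I)
m(t) = -1 + t - I (m(t) = t - sqrt(t + (-t + 2*I)) = t - sqrt(2*I) = t - (1 + I) = t + (-1 - I) = -1 + t - I)
(m(-2) - 48)**2 = ((-1 - 2 - I) - 48)**2 = ((-3 - I) - 48)**2 = (-51 - I)**2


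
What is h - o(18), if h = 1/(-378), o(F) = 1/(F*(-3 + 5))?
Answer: -23/756 ≈ -0.030423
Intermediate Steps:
o(F) = 1/(2*F) (o(F) = 1/(F*2) = 1/(2*F))
h = -1/378 ≈ -0.0026455
h - o(18) = -1/378 - 1/(2*18) = -1/378 - 1*1/36 = -1/378 - 1/36 = -23/756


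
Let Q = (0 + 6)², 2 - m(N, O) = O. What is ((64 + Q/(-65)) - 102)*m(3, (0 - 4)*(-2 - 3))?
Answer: 45108/65 ≈ 693.97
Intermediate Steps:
m(N, O) = 2 - O
Q = 36 (Q = 6² = 36)
((64 + Q/(-65)) - 102)*m(3, (0 - 4)*(-2 - 3)) = ((64 + 36/(-65)) - 102)*(2 - (0 - 4)*(-2 - 3)) = ((64 + 36*(-1/65)) - 102)*(2 - (-4)*(-5)) = ((64 - 36/65) - 102)*(2 - 1*20) = (4124/65 - 102)*(2 - 20) = -2506/65*(-18) = 45108/65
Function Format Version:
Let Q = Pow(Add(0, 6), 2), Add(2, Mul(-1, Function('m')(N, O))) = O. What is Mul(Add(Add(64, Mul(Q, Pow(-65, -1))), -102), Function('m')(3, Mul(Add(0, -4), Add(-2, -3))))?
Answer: Rational(45108, 65) ≈ 693.97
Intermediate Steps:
Function('m')(N, O) = Add(2, Mul(-1, O))
Q = 36 (Q = Pow(6, 2) = 36)
Mul(Add(Add(64, Mul(Q, Pow(-65, -1))), -102), Function('m')(3, Mul(Add(0, -4), Add(-2, -3)))) = Mul(Add(Add(64, Mul(36, Pow(-65, -1))), -102), Add(2, Mul(-1, Mul(Add(0, -4), Add(-2, -3))))) = Mul(Add(Add(64, Mul(36, Rational(-1, 65))), -102), Add(2, Mul(-1, Mul(-4, -5)))) = Mul(Add(Add(64, Rational(-36, 65)), -102), Add(2, Mul(-1, 20))) = Mul(Add(Rational(4124, 65), -102), Add(2, -20)) = Mul(Rational(-2506, 65), -18) = Rational(45108, 65)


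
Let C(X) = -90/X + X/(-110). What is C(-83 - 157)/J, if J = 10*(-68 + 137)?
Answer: 15/4048 ≈ 0.0037055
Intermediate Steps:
C(X) = -90/X - X/110 (C(X) = -90/X + X*(-1/110) = -90/X - X/110)
J = 690 (J = 10*69 = 690)
C(-83 - 157)/J = (-90/(-83 - 157) - (-83 - 157)/110)/690 = (-90/(-240) - 1/110*(-240))*(1/690) = (-90*(-1/240) + 24/11)*(1/690) = (3/8 + 24/11)*(1/690) = (225/88)*(1/690) = 15/4048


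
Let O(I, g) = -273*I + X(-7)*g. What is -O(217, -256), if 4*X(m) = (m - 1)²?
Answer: 63337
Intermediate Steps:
X(m) = (-1 + m)²/4 (X(m) = (m - 1)²/4 = (-1 + m)²/4)
O(I, g) = -273*I + 16*g (O(I, g) = -273*I + ((-1 - 7)²/4)*g = -273*I + ((¼)*(-8)²)*g = -273*I + ((¼)*64)*g = -273*I + 16*g)
-O(217, -256) = -(-273*217 + 16*(-256)) = -(-59241 - 4096) = -1*(-63337) = 63337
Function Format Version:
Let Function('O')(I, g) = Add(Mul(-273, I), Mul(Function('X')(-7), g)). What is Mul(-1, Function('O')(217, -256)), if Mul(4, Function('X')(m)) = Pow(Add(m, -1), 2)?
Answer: 63337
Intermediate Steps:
Function('X')(m) = Mul(Rational(1, 4), Pow(Add(-1, m), 2)) (Function('X')(m) = Mul(Rational(1, 4), Pow(Add(m, -1), 2)) = Mul(Rational(1, 4), Pow(Add(-1, m), 2)))
Function('O')(I, g) = Add(Mul(-273, I), Mul(16, g)) (Function('O')(I, g) = Add(Mul(-273, I), Mul(Mul(Rational(1, 4), Pow(Add(-1, -7), 2)), g)) = Add(Mul(-273, I), Mul(Mul(Rational(1, 4), Pow(-8, 2)), g)) = Add(Mul(-273, I), Mul(Mul(Rational(1, 4), 64), g)) = Add(Mul(-273, I), Mul(16, g)))
Mul(-1, Function('O')(217, -256)) = Mul(-1, Add(Mul(-273, 217), Mul(16, -256))) = Mul(-1, Add(-59241, -4096)) = Mul(-1, -63337) = 63337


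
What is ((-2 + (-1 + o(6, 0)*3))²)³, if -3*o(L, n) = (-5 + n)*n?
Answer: 729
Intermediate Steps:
o(L, n) = -n*(-5 + n)/3 (o(L, n) = -(-5 + n)*n/3 = -n*(-5 + n)/3)
((-2 + (-1 + o(6, 0)*3))²)³ = ((-2 + (-1 + ((⅓)*0*(5 - 1*0))*3))²)³ = ((-2 + (-1 + ((⅓)*0*(5 + 0))*3))²)³ = ((-2 + (-1 + ((⅓)*0*5)*3))²)³ = ((-2 + (-1 + 0*3))²)³ = ((-2 + (-1 + 0))²)³ = ((-2 - 1)²)³ = ((-3)²)³ = 9³ = 729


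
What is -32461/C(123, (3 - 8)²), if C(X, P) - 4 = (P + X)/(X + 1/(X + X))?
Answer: -982237399/157444 ≈ -6238.6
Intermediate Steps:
C(X, P) = 4 + (P + X)/(X + 1/(2*X)) (C(X, P) = 4 + (P + X)/(X + 1/(X + X)) = 4 + (P + X)/(X + 1/(2*X)))
-32461/C(123, (3 - 8)²) = -32461*(1 + 2*123²)/(2*(2 + 5*123² + (3 - 8)²*123)) = -32461*(1 + 2*15129)/(2*(2 + 5*15129 + (-5)²*123)) = -32461*(1 + 30258)/(2*(2 + 75645 + 25*123)) = -32461*30259/(2*(2 + 75645 + 3075)) = -32461/(2*(1/30259)*78722) = -32461/157444/30259 = -32461*30259/157444 = -982237399/157444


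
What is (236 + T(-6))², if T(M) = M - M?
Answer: 55696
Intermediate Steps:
T(M) = 0
(236 + T(-6))² = (236 + 0)² = 236² = 55696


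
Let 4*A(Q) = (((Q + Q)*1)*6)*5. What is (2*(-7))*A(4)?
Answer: -840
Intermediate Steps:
A(Q) = 15*Q (A(Q) = ((((Q + Q)*1)*6)*5)/4 = ((((2*Q)*1)*6)*5)/4 = (((2*Q)*6)*5)/4 = ((12*Q)*5)/4 = (60*Q)/4 = 15*Q)
(2*(-7))*A(4) = (2*(-7))*(15*4) = -14*60 = -840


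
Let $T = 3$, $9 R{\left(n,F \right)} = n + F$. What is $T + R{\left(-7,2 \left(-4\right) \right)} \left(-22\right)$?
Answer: $\frac{119}{3} \approx 39.667$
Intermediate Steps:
$R{\left(n,F \right)} = \frac{F}{9} + \frac{n}{9}$ ($R{\left(n,F \right)} = \frac{n + F}{9} = \frac{F + n}{9} = \frac{F}{9} + \frac{n}{9}$)
$T + R{\left(-7,2 \left(-4\right) \right)} \left(-22\right) = 3 + \left(\frac{2 \left(-4\right)}{9} + \frac{1}{9} \left(-7\right)\right) \left(-22\right) = 3 + \left(\frac{1}{9} \left(-8\right) - \frac{7}{9}\right) \left(-22\right) = 3 + \left(- \frac{8}{9} - \frac{7}{9}\right) \left(-22\right) = 3 - - \frac{110}{3} = 3 + \frac{110}{3} = \frac{119}{3}$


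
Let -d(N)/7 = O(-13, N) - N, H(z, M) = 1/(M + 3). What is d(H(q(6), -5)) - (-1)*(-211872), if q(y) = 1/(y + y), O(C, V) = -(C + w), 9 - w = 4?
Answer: -423863/2 ≈ -2.1193e+5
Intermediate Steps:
w = 5 (w = 9 - 1*4 = 9 - 4 = 5)
O(C, V) = -5 - C (O(C, V) = -(C + 5) = -(5 + C) = -5 - C)
q(y) = 1/(2*y)
H(z, M) = 1/(3 + M)
d(N) = -56 + 7*N (d(N) = -7*((-5 - 1*(-13)) - N) = -7*((-5 + 13) - N) = -7*(8 - N) = -56 + 7*N)
d(H(q(6), -5)) - (-1)*(-211872) = (-56 + 7/(3 - 5)) - (-1)*(-211872) = (-56 + 7/(-2)) - 1*211872 = (-56 + 7*(-½)) - 211872 = (-56 - 7/2) - 211872 = -119/2 - 211872 = -423863/2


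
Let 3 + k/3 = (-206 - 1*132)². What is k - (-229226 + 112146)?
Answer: 459803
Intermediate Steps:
k = 342723 (k = -9 + 3*(-206 - 1*132)² = -9 + 3*(-206 - 132)² = -9 + 3*(-338)² = -9 + 3*114244 = -9 + 342732 = 342723)
k - (-229226 + 112146) = 342723 - (-229226 + 112146) = 342723 - 1*(-117080) = 342723 + 117080 = 459803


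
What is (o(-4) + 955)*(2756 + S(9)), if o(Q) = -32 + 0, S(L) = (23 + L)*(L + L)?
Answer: 3075436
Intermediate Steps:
S(L) = 2*L*(23 + L) (S(L) = (23 + L)*(2*L) = 2*L*(23 + L))
o(Q) = -32
(o(-4) + 955)*(2756 + S(9)) = (-32 + 955)*(2756 + 2*9*(23 + 9)) = 923*(2756 + 2*9*32) = 923*(2756 + 576) = 923*3332 = 3075436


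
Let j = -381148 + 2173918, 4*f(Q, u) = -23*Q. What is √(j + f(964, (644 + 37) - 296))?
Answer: √1787227 ≈ 1336.9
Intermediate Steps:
f(Q, u) = -23*Q/4 (f(Q, u) = (-23*Q)/4 = -23*Q/4)
j = 1792770
√(j + f(964, (644 + 37) - 296)) = √(1792770 - 23/4*964) = √(1792770 - 5543) = √1787227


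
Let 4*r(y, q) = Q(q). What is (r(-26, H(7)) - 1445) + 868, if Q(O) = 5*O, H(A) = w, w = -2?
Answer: -1159/2 ≈ -579.50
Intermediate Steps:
H(A) = -2
r(y, q) = 5*q/4 (r(y, q) = (5*q)/4 = 5*q/4)
(r(-26, H(7)) - 1445) + 868 = ((5/4)*(-2) - 1445) + 868 = (-5/2 - 1445) + 868 = -2895/2 + 868 = -1159/2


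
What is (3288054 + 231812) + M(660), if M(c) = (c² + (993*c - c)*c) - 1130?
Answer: 436069536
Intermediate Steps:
M(c) = -1130 + 993*c² (M(c) = (c² + (992*c)*c) - 1130 = (c² + 992*c²) - 1130 = 993*c² - 1130 = -1130 + 993*c²)
(3288054 + 231812) + M(660) = (3288054 + 231812) + (-1130 + 993*660²) = 3519866 + (-1130 + 993*435600) = 3519866 + (-1130 + 432550800) = 3519866 + 432549670 = 436069536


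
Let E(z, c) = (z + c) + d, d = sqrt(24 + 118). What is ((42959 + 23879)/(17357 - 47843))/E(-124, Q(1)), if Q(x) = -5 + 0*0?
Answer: 1437017/83831419 + 33419*sqrt(142)/251494257 ≈ 0.018725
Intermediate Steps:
d = sqrt(142) ≈ 11.916
Q(x) = -5 (Q(x) = -5 + 0 = -5)
E(z, c) = c + z + sqrt(142) (E(z, c) = (z + c) + sqrt(142) = (c + z) + sqrt(142) = c + z + sqrt(142))
((42959 + 23879)/(17357 - 47843))/E(-124, Q(1)) = ((42959 + 23879)/(17357 - 47843))/(-5 - 124 + sqrt(142)) = (66838/(-30486))/(-129 + sqrt(142)) = (66838*(-1/30486))/(-129 + sqrt(142)) = -33419/(15243*(-129 + sqrt(142)))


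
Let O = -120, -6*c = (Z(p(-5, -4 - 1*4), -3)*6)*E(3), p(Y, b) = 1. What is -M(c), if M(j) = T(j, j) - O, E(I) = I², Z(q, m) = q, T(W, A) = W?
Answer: -111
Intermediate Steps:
c = -9 (c = -1*6*3²/6 = -9 ≈ -9.0000)
M(j) = 120 + j (M(j) = j - 1*(-120) = j + 120 = 120 + j)
-M(c) = -(120 - 9) = -1*111 = -111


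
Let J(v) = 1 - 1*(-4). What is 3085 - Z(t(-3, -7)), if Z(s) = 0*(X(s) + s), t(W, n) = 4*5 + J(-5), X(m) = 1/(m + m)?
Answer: 3085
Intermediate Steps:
J(v) = 5 (J(v) = 1 + 4 = 5)
X(m) = 1/(2*m)
t(W, n) = 25 (t(W, n) = 4*5 + 5 = 20 + 5 = 25)
Z(s) = 0 (Z(s) = 0*(1/(2*s) + s) = 0*(s + 1/(2*s)) = 0)
3085 - Z(t(-3, -7)) = 3085 - 1*0 = 3085 + 0 = 3085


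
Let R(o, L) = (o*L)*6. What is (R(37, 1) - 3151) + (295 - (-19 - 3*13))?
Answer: -2576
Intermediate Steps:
R(o, L) = 6*L*o (R(o, L) = (L*o)*6 = 6*L*o)
(R(37, 1) - 3151) + (295 - (-19 - 3*13)) = (6*1*37 - 3151) + (295 - (-19 - 3*13)) = (222 - 3151) + (295 - (-19 - 39)) = -2929 + (295 - 1*(-58)) = -2929 + (295 + 58) = -2929 + 353 = -2576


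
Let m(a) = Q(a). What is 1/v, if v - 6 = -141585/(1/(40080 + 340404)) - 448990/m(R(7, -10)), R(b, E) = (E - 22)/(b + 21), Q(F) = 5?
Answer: -1/53870916932 ≈ -1.8563e-11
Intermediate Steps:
R(b, E) = (-22 + E)/(21 + b)
m(a) = 5
v = -53870916932 (v = 6 + (-141585/(1/(40080 + 340404)) - 448990/5) = 6 + (-141585/(1/380484) - 448990*⅕) = 6 + (-141585/1/380484 - 89798) = 6 + (-141585*380484 - 89798) = 6 + (-53870827140 - 89798) = 6 - 53870916938 = -53870916932)
1/v = 1/(-53870916932) = -1/53870916932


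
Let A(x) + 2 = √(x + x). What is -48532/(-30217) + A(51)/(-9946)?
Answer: 21943623/13660831 - √102/9946 ≈ 1.6053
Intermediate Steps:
A(x) = -2 + √2*√x (A(x) = -2 + √(x + x) = -2 + √(2*x) = -2 + √2*√x)
-48532/(-30217) + A(51)/(-9946) = -48532/(-30217) + (-2 + √2*√51)/(-9946) = -48532*(-1/30217) + (-2 + √102)*(-1/9946) = 4412/2747 + (1/4973 - √102/9946) = 21943623/13660831 - √102/9946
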